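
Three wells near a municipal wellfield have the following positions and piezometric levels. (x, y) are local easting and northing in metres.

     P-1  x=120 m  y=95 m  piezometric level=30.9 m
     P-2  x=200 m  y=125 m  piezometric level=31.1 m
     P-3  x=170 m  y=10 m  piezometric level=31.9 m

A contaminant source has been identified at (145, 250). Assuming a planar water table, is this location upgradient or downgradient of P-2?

With h = a·x + b·y + c and P-1 as origin, the differences give:
  80·a + 30·b = +0.2
  50·a + (-85)·b = +1.0
Eliminate b (×(-85) and ×30, subtract): -8300·a = -47.00 → a = ∂h/∂x = +0.005663
Back-substitute: b = ∂h/∂y = -0.008434.
Head at (145, 250) = 30.9 + (+0.005663)·(25) + (-0.008434)·(155) = 29.73 m.
That is lower than the 31.1 m at P-2, so the point is downgradient.

downgradient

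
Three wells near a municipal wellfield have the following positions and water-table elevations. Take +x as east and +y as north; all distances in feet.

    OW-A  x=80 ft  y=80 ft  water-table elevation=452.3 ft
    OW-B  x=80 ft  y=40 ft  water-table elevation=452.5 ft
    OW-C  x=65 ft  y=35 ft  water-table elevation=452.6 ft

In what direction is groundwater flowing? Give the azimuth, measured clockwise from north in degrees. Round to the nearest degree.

Differences from OW-A: to OW-B (Δx, Δy, Δh) = (0, -40, +0.2); to OW-C = (-15, -45, +0.3).
Determinant of the coordinate differences = 0·(-45) − (-15)·(-40) = -600.
∂h/∂x = [(+0.2)·(-45) − (+0.3)·(-40)] / -600 = -0.005000
∂h/∂y = [0·(+0.3) − (-15)·(+0.2)] / -600 = -0.005000
Flow direction (−∇h) has components (+0.005000 E, +0.005000 N).
Azimuth = atan2(E, N) = atan2(+0.005000, +0.005000) = 45.0° ≈ 045°.

045°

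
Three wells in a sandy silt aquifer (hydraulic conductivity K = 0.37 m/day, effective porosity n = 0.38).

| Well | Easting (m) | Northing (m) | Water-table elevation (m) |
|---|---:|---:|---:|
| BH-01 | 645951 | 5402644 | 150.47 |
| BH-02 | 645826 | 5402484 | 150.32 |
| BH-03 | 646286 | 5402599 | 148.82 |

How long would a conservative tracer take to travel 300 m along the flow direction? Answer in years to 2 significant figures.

Differences from BH-01: to BH-02 (Δx, Δy, Δh) = (-125, -160, -0.15); to BH-03 = (335, -45, -1.65).
Determinant of the coordinate differences = (-125)·(-45) − 335·(-160) = 59225.
∂h/∂x = [(-0.15)·(-45) − (-1.65)·(-160)] / 59225 = -0.004344
∂h/∂y = [(-125)·(-1.65) − 335·(-0.15)] / 59225 = +0.004331
|∇h| = √(-0.004344² + 0.004331²) = 0.006134
Seepage velocity v = K·i/n = 0.37 × 0.006134 / 0.38 = 0.005973 m/day.
t = 300 / 0.005973 = 5.023e+04 days = 138 years.

140 years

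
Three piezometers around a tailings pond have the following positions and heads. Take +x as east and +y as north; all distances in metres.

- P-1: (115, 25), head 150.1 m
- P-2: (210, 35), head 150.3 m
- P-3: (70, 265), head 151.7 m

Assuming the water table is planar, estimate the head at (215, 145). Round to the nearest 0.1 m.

Three-point gradient (reference P-1): Δ to P-2 = (95, 10, +0.2), Δ to P-3 = (-45, 240, +1.6).
∂h/∂x = +0.001376, ∂h/∂y = +0.006925 (det = 23250).
h(215, 145) = 150.1 + (+0.001376)·(100) + (+0.006925)·(120) = 150.1 +0.138 +0.831 = 151.069 m.

151.1 m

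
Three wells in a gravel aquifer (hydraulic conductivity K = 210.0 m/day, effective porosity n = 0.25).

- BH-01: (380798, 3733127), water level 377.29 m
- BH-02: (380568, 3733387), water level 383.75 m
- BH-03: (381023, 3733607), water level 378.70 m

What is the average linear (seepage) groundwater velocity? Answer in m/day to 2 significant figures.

Taking BH-01 as reference: BH-02−BH-01 = (-230, 260, +6.46); BH-03−BH-01 = (225, 480, +1.41).
Solve a·Δx + b·Δy = Δh: det = (-230)·480 − 225·260 = -168900.
∂h/∂x = [(+6.46)·480 − (+1.41)·260] / -168900 = -0.01619
∂h/∂y = [(-230)·(+1.41) − 225·(+6.46)] / -168900 = +0.01053
|∇h| = √(-0.01619² + 0.01053²) = 0.01931
Seepage velocity v = K·i/n = 210.0 × 0.01931 / 0.25 = 16.22 m/day.

16 m/day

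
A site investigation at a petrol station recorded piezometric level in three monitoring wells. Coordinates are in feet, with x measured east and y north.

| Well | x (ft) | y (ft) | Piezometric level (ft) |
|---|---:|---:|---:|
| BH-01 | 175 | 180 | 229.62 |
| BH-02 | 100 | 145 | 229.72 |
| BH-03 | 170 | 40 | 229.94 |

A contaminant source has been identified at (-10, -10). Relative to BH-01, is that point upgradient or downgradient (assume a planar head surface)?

upgradient

With h = a·x + b·y + c and BH-01 as origin, the differences give:
  (-75)·a + (-35)·b = +0.10
  (-5)·a + (-140)·b = +0.32
Eliminate b (×(-140) and ×(-35), subtract): 10325·a = -2.800 → a = ∂h/∂x = -0.0002712
Back-substitute: b = ∂h/∂y = -0.002276.
Head at (-10, -10) = 229.62 + (-0.0002712)·(-185) + (-0.002276)·(-190) = 230.10 ft.
That is higher than the 229.62 ft at BH-01, so the point is upgradient.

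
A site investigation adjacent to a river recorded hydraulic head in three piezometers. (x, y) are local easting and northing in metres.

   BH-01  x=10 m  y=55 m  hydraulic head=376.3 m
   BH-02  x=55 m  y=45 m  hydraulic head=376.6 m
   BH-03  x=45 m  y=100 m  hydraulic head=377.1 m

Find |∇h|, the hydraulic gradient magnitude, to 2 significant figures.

0.014

Differences from BH-01: to BH-02 (Δx, Δy, Δh) = (45, -10, +0.3); to BH-03 = (35, 45, +0.8).
Determinant of the coordinate differences = 45·45 − 35·(-10) = 2375.
∂h/∂x = [(+0.3)·45 − (+0.8)·(-10)] / 2375 = +0.009053
∂h/∂y = [45·(+0.8) − 35·(+0.3)] / 2375 = +0.01074
|∇h| = √(0.009053² + 0.01074²) = 0.01405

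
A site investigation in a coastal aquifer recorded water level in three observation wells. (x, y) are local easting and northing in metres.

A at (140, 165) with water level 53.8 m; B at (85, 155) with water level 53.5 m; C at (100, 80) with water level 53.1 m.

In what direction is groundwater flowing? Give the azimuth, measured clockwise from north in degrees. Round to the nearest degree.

215°

Three-point gradient (reference A): Δ to B = (-55, -10, -0.3), Δ to C = (-40, -85, -0.7).
∂h/∂x = +0.004327, ∂h/∂y = +0.006199 (det = 4275).
Flow direction (−∇h) has components (-0.004327 E, -0.006199 N).
Azimuth = atan2(E, N) = atan2(-0.004327, -0.006199) = 214.9° ≈ 215°.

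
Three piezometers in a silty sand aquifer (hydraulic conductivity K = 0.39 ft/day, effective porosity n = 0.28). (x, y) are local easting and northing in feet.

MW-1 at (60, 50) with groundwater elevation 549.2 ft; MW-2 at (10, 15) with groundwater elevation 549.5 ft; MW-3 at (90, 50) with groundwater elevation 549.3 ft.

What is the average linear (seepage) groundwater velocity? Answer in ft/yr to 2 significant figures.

7.0 ft/yr

Differences from MW-1: to MW-2 (Δx, Δy, Δh) = (-50, -35, +0.3); to MW-3 = (30, 0, +0.1).
Solve a·Δx + b·Δy = Δh: det = (-50)·0 − 30·(-35) = 1050.
∂h/∂x = [(+0.3)·0 − (+0.1)·(-35)] / 1050 = +0.003333
∂h/∂y = [(-50)·(+0.1) − 30·(+0.3)] / 1050 = -0.01333
|∇h| = √(0.003333² + -0.01333²) = 0.01374
Seepage velocity v = K·i/n = 0.39 × 0.01374 / 0.28 = 0.01914 ft/day = 6.991 ft/yr.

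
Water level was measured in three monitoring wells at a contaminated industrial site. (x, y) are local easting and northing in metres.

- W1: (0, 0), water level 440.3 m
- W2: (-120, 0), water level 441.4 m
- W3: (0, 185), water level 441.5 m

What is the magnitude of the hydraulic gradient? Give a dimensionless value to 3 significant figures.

0.0112

∂h/∂x = (441.4 − 440.3) / (-120 − 0) = -0.009167
∂h/∂y = (441.5 − 440.3) / (185 − 0) = +0.006486
|∇h| = √(-0.009167² + 0.006486²) = 0.01123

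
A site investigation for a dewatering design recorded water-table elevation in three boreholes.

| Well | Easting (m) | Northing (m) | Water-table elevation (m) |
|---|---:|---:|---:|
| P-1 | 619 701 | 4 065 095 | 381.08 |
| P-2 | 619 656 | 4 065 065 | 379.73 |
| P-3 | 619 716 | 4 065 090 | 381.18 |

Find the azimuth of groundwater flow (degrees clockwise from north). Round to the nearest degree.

Taking P-1 as reference: P-2−P-1 = (-45, -30, -1.35); P-3−P-1 = (15, -5, +0.10).
Solve a·Δx + b·Δy = Δh: det = (-45)·(-5) − 15·(-30) = 675.
∂h/∂x = [(-1.35)·(-5) − (+0.10)·(-30)] / 675 = +0.01444
∂h/∂y = [(-45)·(+0.10) − 15·(-1.35)] / 675 = +0.02333
Flow direction (−∇h) has components (-0.01444 E, -0.02333 N).
Azimuth = atan2(E, N) = atan2(-0.01444, -0.02333) = 211.8° ≈ 212°.

212°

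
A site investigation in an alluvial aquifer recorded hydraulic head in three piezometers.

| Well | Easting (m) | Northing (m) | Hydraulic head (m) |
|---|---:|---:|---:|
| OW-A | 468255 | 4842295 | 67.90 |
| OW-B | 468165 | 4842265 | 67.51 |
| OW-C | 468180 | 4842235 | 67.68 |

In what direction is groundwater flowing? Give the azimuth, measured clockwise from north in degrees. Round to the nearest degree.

299°

Differences from OW-A: to OW-B (Δx, Δy, Δh) = (-90, -30, -0.39); to OW-C = (-75, -60, -0.22).
Determinant of the coordinate differences = (-90)·(-60) − (-75)·(-30) = 3150.
∂h/∂x = [(-0.39)·(-60) − (-0.22)·(-30)] / 3150 = +0.005333
∂h/∂y = [(-90)·(-0.22) − (-75)·(-0.39)] / 3150 = -0.003000
Flow direction (−∇h) has components (-0.005333 E, +0.003000 N).
Azimuth = atan2(E, N) = atan2(-0.005333, +0.003000) = 299.4° ≈ 299°.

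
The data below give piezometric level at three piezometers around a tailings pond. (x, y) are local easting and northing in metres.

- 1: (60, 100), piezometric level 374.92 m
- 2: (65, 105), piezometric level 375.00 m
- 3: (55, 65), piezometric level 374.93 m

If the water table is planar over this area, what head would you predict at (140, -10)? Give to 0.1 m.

376.8 m

Differences from 1: to 2 (Δx, Δy, Δh) = (5, 5, +0.08); to 3 = (-5, -35, +0.01).
Solve a·Δx + b·Δy = Δh: det = 5·(-35) − (-5)·5 = -150.
∂h/∂x = [(+0.08)·(-35) − (+0.01)·5] / -150 = +0.01900
∂h/∂y = [5·(+0.01) − (-5)·(+0.08)] / -150 = -0.003000
h(140, -10) = 374.92 + (+0.01900)·(80) + (-0.003000)·(-110) = 374.92 +1.520 +0.330 = 376.770 m.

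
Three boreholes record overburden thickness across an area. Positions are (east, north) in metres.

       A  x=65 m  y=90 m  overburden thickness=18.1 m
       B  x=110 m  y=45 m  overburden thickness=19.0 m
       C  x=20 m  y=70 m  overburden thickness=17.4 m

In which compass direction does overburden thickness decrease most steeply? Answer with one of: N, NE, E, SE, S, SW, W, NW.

Taking A as reference: B−A = (45, -45, +0.9); C−A = (-45, -20, -0.7).
Determinant of the coordinate differences = 45·(-20) − (-45)·(-45) = -2925.
∂d/∂x = [(+0.9)·(-20) − (-0.7)·(-45)] / -2925 = +0.01692
∂d/∂y = [45·(-0.7) − (-45)·(+0.9)] / -2925 = -0.003077
Steepest decrease is along −∇f = (-0.01692 E, +0.003077 N) → west.

W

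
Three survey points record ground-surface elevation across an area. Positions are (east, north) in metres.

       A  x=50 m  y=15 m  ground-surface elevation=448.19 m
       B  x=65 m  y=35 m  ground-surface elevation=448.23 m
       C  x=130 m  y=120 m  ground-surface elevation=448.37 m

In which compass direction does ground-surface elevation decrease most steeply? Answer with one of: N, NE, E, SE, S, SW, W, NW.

With z = a·x + b·y + c and A as origin, the differences give:
  15·a + 20·b = +0.04
  80·a + 105·b = +0.18
Eliminate b (×105 and ×20, subtract): -25·a = 0.600 → a = ∂z/∂x = -0.02400
Back-substitute: b = ∂z/∂y = +0.02000.
Steepest decrease is along −∇f = (+0.02400 E, -0.02000 N) → southeast.

SE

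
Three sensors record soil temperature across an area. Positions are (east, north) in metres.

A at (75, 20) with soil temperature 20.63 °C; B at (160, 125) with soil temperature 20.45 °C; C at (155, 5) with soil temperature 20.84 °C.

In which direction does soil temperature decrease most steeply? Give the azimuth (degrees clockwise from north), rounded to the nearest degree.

Differences from A: to B (Δx, Δy, Δh) = (85, 105, -0.18); to C = (80, -15, +0.21).
Solve a·Δx + b·Δy = ΔT: det = 85·(-15) − 80·105 = -9675.
∂T/∂x = [(-0.18)·(-15) − (+0.21)·105] / -9675 = +0.002000
∂T/∂y = [85·(+0.21) − 80·(-0.18)] / -9675 = -0.003333
Steepest decrease is along −∇f: components (-0.002000 E, +0.003333 N).
Azimuth = atan2(-0.002000, +0.003333) = 329.0° ≈ 329°.

329°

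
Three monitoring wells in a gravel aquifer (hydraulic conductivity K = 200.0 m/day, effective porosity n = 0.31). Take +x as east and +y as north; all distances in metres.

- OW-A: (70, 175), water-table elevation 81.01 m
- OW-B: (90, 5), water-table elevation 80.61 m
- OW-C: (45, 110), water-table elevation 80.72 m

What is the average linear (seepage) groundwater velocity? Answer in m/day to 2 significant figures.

Taking OW-A as reference: OW-B−OW-A = (20, -170, -0.40); OW-C−OW-A = (-25, -65, -0.29).
Determinant of the coordinate differences = 20·(-65) − (-25)·(-170) = -5550.
∂h/∂x = [(-0.40)·(-65) − (-0.29)·(-170)] / -5550 = +0.004198
∂h/∂y = [20·(-0.29) − (-25)·(-0.40)] / -5550 = +0.002847
|∇h| = √(0.004198² + 0.002847²) = 0.005072
Seepage velocity v = K·i/n = 200.0 × 0.005072 / 0.31 = 3.272 m/day.

3.3 m/day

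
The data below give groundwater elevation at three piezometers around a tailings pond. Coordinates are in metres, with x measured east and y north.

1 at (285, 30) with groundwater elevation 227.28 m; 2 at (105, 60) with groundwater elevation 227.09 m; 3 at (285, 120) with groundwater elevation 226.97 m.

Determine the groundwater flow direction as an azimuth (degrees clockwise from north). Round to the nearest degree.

Differences from 1: to 2 (Δx, Δy, Δh) = (-180, 30, -0.19); to 3 = (0, 90, -0.31).
Solve a·Δx + b·Δy = Δh: det = (-180)·90 − 0·30 = -16200.
∂h/∂x = [(-0.19)·90 − (-0.31)·30] / -16200 = +0.0004815
∂h/∂y = [(-180)·(-0.31) − 0·(-0.19)] / -16200 = -0.003444
Flow direction (−∇h) has components (-0.0004815 E, +0.003444 N).
Azimuth = atan2(E, N) = atan2(-0.0004815, +0.003444) = 352.0° ≈ 352°.

352°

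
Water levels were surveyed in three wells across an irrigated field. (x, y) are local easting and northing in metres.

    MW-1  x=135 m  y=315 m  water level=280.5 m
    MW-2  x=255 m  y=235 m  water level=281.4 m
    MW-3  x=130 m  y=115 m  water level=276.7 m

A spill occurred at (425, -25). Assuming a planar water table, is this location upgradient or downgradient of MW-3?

With h = a·x + b·y + c and MW-1 as origin, the differences give:
  120·a + (-80)·b = +0.9
  (-5)·a + (-200)·b = -3.8
Eliminate b (×(-200) and ×(-80), subtract): -24400·a = -484.00 → a = ∂h/∂x = +0.01984
Back-substitute: b = ∂h/∂y = +0.01850.
Head at (425, -25) = 280.5 + (+0.01984)·(290) + (+0.01850)·(-340) = 279.96 m.
That is higher than the 276.7 m at MW-3, so the point is upgradient.

upgradient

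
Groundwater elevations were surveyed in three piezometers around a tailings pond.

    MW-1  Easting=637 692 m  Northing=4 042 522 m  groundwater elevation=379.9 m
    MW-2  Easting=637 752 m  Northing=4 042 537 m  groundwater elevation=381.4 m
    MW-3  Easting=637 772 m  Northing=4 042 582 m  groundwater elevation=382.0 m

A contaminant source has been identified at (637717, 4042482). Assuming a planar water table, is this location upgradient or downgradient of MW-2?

downgradient

Taking MW-1 as reference: MW-2−MW-1 = (60, 15, +1.5); MW-3−MW-1 = (80, 60, +2.1).
Determinant of the coordinate differences = 60·60 − 80·15 = 2400.
∂h/∂x = [(+1.5)·60 − (+2.1)·15] / 2400 = +0.02437
∂h/∂y = [60·(+2.1) − 80·(+1.5)] / 2400 = +0.002500
Head at (637717, 4042482) = 379.9 + (+0.02437)·(25) + (+0.002500)·(-40) = 380.41 m.
That is lower than the 381.4 m at MW-2, so the point is downgradient.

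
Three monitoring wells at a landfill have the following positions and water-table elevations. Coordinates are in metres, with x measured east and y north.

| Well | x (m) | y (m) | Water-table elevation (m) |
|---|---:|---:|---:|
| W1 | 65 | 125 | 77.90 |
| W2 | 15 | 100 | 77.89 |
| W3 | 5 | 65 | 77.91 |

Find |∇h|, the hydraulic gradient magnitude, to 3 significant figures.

0.000927

Differences from W1: to W2 (Δx, Δy, Δh) = (-50, -25, -0.01); to W3 = (-60, -60, +0.01).
Determinant of the coordinate differences = (-50)·(-60) − (-60)·(-25) = 1500.
∂h/∂x = [(-0.01)·(-60) − (+0.01)·(-25)] / 1500 = +0.0005667
∂h/∂y = [(-50)·(+0.01) − (-60)·(-0.01)] / 1500 = -0.0007333
|∇h| = √(0.0005667² + -0.0007333²) = 0.0009268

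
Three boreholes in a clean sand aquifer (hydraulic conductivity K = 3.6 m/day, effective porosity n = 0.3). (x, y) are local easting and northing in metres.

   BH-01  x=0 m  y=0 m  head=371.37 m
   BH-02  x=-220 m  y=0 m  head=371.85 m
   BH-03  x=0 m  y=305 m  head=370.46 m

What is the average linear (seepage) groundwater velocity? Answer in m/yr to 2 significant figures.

16 m/yr

∂h/∂x = (371.85 − 371.37) / (-220 − 0) = -0.002182
∂h/∂y = (370.46 − 371.37) / (305 − 0) = -0.002984
|∇h| = √(-0.002182² + -0.002984²) = 0.003697
Seepage velocity v = K·i/n = 3.6 × 0.003697 / 0.3 = 0.04436 m/day = 16.2 m/yr.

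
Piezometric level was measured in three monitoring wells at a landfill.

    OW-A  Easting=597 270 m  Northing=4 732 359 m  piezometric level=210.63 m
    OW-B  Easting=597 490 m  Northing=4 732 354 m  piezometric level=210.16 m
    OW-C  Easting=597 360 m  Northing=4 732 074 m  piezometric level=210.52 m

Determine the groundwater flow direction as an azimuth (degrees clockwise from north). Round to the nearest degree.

Three-point gradient (reference OW-A): Δ to OW-B = (220, -5, -0.47), Δ to OW-C = (90, -285, -0.11).
∂h/∂x = -0.002143, ∂h/∂y = -0.0002908 (det = -62250).
Flow direction (−∇h) has components (+0.002143 E, +0.0002908 N).
Azimuth = atan2(E, N) = atan2(+0.002143, +0.0002908) = 82.3° ≈ 082°.

082°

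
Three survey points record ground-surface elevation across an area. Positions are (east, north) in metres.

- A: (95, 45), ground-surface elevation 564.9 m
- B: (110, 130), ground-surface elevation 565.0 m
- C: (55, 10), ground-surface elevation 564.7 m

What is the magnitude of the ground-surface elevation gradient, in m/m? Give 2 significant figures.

0.0047 m/m

With z = a·x + b·y + c and A as origin, the differences give:
  15·a + 85·b = +0.1
  (-40)·a + (-35)·b = -0.2
Eliminate b (×(-35) and ×85, subtract): 2875·a = 13.50 → a = ∂z/∂x = +0.004696
Back-substitute: b = ∂z/∂y = +0.0003478.
|∇f| = √(0.004696² + 0.0003478²) = 0.004709 m/m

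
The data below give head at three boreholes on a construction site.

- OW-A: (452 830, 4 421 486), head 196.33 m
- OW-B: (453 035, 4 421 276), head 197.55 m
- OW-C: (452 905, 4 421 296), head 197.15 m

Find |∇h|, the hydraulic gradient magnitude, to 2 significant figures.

0.0042

Differences from OW-A: to OW-B (Δx, Δy, Δh) = (205, -210, +1.22); to OW-C = (75, -190, +0.82).
Determinant of the coordinate differences = 205·(-190) − 75·(-210) = -23200.
∂h/∂x = [(+1.22)·(-190) − (+0.82)·(-210)] / -23200 = +0.002569
∂h/∂y = [205·(+0.82) − 75·(+1.22)] / -23200 = -0.003302
|∇h| = √(0.002569² + -0.003302²) = 0.004184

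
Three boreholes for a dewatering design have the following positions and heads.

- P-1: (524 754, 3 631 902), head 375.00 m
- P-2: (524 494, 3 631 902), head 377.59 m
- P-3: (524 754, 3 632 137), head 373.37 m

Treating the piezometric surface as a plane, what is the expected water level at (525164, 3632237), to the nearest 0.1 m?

368.6 m

∂h/∂x = (377.59 − 375.00) / (524494 − 524754) = -0.009962
∂h/∂y = (373.37 − 375.00) / (3632137 − 3631902) = -0.006936
h(525164, 3632237) = 375.00 + (-0.009962)·(410) + (-0.006936)·(335) = 375.00 -4.084 -2.324 = 368.592 m.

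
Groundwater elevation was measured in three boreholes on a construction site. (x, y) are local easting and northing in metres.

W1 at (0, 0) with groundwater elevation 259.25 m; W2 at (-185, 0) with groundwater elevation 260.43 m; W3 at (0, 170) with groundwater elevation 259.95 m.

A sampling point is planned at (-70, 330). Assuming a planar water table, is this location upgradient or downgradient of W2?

upgradient

∂h/∂x = (260.43 − 259.25) / (-185 − 0) = -0.006378
∂h/∂y = (259.95 − 259.25) / (170 − 0) = +0.004118
Head at (-70, 330) = 259.25 + (-0.006378)·(-70) + (+0.004118)·(330) = 261.06 m.
That is higher than the 260.43 m at W2, so the point is upgradient.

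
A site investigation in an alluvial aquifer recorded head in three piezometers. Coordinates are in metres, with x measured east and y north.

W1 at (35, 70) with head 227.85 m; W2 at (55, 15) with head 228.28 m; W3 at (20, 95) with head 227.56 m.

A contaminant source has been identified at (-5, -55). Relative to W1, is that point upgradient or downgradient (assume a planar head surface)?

With h = a·x + b·y + c and W1 as origin, the differences give:
  20·a + (-55)·b = +0.43
  (-15)·a + 25·b = -0.29
Eliminate b (×25 and ×(-55), subtract): -325·a = -5.200 → a = ∂h/∂x = +0.01600
Back-substitute: b = ∂h/∂y = -0.002000.
Head at (-5, -55) = 227.85 + (+0.01600)·(-40) + (-0.002000)·(-125) = 227.46 m.
That is lower than the 227.85 m at W1, so the point is downgradient.

downgradient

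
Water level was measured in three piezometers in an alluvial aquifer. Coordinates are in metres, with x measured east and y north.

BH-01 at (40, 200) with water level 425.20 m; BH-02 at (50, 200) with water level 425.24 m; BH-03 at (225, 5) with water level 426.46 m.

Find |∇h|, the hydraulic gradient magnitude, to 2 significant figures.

Differences from BH-01: to BH-02 (Δx, Δy, Δh) = (10, 0, +0.04); to BH-03 = (185, -195, +1.26).
Solve a·Δx + b·Δy = Δh: det = 10·(-195) − 185·0 = -1950.
∂h/∂x = [(+0.04)·(-195) − (+1.26)·0] / -1950 = +0.004000
∂h/∂y = [10·(+1.26) − 185·(+0.04)] / -1950 = -0.002667
|∇h| = √(0.004000² + -0.002667²) = 0.004808

0.0048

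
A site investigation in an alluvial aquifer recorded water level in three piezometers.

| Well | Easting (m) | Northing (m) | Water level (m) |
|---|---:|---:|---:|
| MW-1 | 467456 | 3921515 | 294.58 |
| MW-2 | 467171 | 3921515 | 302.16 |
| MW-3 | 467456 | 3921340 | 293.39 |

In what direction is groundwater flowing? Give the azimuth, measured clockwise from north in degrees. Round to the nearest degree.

104°

∂h/∂x = (302.16 − 294.58) / (467171 − 467456) = -0.02660
∂h/∂y = (293.39 − 294.58) / (3921340 − 3921515) = +0.006800
Flow direction (−∇h) has components (+0.02660 E, -0.006800 N).
Azimuth = atan2(E, N) = atan2(+0.02660, -0.006800) = 104.3° ≈ 104°.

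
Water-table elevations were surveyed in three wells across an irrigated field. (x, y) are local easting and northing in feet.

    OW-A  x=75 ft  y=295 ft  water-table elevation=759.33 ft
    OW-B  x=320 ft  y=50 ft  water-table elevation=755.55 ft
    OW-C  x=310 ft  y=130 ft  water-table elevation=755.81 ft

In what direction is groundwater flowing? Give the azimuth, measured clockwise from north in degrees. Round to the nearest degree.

096°

With h = a·x + b·y + c and OW-A as origin, the differences give:
  245·a + (-245)·b = -3.78
  235·a + (-165)·b = -3.52
Eliminate b (×(-165) and ×(-245), subtract): 17150·a = -238.700 → a = ∂h/∂x = -0.01392
Back-substitute: b = ∂h/∂y = +0.001510.
Flow direction (−∇h) has components (+0.01392 E, -0.001510 N).
Azimuth = atan2(E, N) = atan2(+0.01392, -0.001510) = 96.2° ≈ 096°.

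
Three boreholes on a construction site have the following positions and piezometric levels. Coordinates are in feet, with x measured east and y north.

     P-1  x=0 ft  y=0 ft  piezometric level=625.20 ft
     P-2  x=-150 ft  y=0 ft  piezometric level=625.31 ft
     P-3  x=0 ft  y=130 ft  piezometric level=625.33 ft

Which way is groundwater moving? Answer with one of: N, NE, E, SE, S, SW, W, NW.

SE

∂h/∂x = (625.31 − 625.20) / (-150 − 0) = -0.0007333
∂h/∂y = (625.33 − 625.20) / (130 − 0) = +0.0010000
Flow = −∇h = (+0.0007333 east, -0.0010000 north), which points southeast.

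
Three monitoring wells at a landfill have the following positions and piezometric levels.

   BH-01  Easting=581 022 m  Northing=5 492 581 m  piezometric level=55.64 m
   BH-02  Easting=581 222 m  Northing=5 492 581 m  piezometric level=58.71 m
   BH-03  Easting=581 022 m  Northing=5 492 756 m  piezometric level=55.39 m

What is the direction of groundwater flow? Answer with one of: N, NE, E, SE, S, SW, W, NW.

∂h/∂x = (58.71 − 55.64) / (581222 − 581022) = +0.01535
∂h/∂y = (55.39 − 55.64) / (5492756 − 5492581) = -0.001429
Flow = −∇h = (-0.01535 east, +0.001429 north), which points west.

W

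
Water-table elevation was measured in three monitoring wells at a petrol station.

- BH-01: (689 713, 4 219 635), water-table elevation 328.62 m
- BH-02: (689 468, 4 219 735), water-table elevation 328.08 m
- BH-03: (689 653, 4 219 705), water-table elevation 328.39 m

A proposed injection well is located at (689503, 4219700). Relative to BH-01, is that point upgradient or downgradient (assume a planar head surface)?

With h = a·x + b·y + c and BH-01 as origin, the differences give:
  (-245)·a + 100·b = -0.54
  (-60)·a + 70·b = -0.23
Eliminate b (×70 and ×100, subtract): -11150·a = -14.800 → a = ∂h/∂x = +0.001327
Back-substitute: b = ∂h/∂y = -0.002148.
Head at (689503, 4219700) = 328.62 + (+0.001327)·(-210) + (-0.002148)·(65) = 328.20 m.
That is lower than the 328.62 m at BH-01, so the point is downgradient.

downgradient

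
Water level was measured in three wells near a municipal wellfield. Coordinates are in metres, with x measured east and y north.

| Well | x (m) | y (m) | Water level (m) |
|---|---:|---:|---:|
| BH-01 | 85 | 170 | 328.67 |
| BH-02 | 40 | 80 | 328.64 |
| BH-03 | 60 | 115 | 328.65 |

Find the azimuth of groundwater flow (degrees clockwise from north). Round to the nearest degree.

Differences from BH-01: to BH-02 (Δx, Δy, Δh) = (-45, -90, -0.03); to BH-03 = (-25, -55, -0.02).
Solve a·Δx + b·Δy = Δh: det = (-45)·(-55) − (-25)·(-90) = 225.
∂h/∂x = [(-0.03)·(-55) − (-0.02)·(-90)] / 225 = -0.0006667
∂h/∂y = [(-45)·(-0.02) − (-25)·(-0.03)] / 225 = +0.0006667
Flow direction (−∇h) has components (+0.0006667 E, -0.0006667 N).
Azimuth = atan2(E, N) = atan2(+0.0006667, -0.0006667) = 135.0° ≈ 135°.

135°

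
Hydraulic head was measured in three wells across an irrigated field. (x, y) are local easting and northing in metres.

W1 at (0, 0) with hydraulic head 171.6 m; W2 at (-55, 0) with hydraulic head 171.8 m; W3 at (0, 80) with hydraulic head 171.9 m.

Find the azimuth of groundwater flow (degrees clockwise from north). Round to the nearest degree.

136°

∂h/∂x = (171.8 − 171.6) / (-55 − 0) = -0.003636
∂h/∂y = (171.9 − 171.6) / (80 − 0) = +0.003750
Flow direction (−∇h) has components (+0.003636 E, -0.003750 N).
Azimuth = atan2(E, N) = atan2(+0.003636, -0.003750) = 135.9° ≈ 136°.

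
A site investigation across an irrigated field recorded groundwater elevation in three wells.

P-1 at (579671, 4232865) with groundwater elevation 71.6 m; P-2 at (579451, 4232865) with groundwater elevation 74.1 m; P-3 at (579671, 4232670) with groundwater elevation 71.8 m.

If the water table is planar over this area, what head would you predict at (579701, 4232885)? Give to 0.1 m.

71.2 m

∂h/∂x = (74.1 − 71.6) / (579451 − 579671) = -0.01136
∂h/∂y = (71.8 − 71.6) / (4232670 − 4232865) = -0.001026
h(579701, 4232885) = 71.6 + (-0.01136)·(30) + (-0.001026)·(20) = 71.6 -0.341 -0.021 = 71.239 m.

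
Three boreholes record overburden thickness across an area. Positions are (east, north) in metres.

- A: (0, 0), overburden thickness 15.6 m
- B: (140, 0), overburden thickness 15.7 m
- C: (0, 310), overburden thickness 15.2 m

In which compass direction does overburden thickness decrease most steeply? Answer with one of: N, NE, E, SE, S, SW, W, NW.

∂d/∂x = (15.7 − 15.6) / (140 − 0) = +0.0007143
∂d/∂y = (15.2 − 15.6) / (310 − 0) = -0.001290
Steepest decrease is along −∇f = (-0.0007143 E, +0.001290 N) → northwest.

NW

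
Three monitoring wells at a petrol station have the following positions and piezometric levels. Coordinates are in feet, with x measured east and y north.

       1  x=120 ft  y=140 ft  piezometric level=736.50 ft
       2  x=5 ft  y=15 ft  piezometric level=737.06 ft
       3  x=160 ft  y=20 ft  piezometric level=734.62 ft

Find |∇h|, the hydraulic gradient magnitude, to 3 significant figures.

Taking 1 as reference: 2−1 = (-115, -125, +0.56); 3−1 = (40, -120, -1.88).
Determinant of the coordinate differences = (-115)·(-120) − 40·(-125) = 18800.
∂h/∂x = [(+0.56)·(-120) − (-1.88)·(-125)] / 18800 = -0.01607
∂h/∂y = [(-115)·(-1.88) − 40·(+0.56)] / 18800 = +0.01031
|∇h| = √(-0.01607² + 0.01031²) = 0.01909

0.0191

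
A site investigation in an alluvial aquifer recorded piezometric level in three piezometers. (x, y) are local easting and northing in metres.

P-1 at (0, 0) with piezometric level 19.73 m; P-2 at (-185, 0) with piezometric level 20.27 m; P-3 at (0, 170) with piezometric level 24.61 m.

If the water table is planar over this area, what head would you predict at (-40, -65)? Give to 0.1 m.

∂h/∂x = (20.27 − 19.73) / (-185 − 0) = -0.002919
∂h/∂y = (24.61 − 19.73) / (170 − 0) = +0.02871
h(-40, -65) = 19.73 + (-0.002919)·(-40) + (+0.02871)·(-65) = 19.73 +0.117 -1.866 = 17.981 m.

18.0 m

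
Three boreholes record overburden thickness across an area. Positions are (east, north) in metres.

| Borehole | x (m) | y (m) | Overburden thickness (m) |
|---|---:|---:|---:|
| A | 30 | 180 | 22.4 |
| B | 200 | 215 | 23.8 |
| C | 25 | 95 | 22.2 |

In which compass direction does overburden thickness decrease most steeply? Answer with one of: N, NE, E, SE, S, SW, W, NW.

With d = a·x + b·y + c and A as origin, the differences give:
  170·a + 35·b = +1.4
  (-5)·a + (-85)·b = -0.2
Eliminate b (×(-85) and ×35, subtract): -14275·a = -112.00 → a = ∂d/∂x = +0.007846
Back-substitute: b = ∂d/∂y = +0.001891.
Steepest decrease is along −∇f = (-0.007846 E, -0.001891 N) → west.

W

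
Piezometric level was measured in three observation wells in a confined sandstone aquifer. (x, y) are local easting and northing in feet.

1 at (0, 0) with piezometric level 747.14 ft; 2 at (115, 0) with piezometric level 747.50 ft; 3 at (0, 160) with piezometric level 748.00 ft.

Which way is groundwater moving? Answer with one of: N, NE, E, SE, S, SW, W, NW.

∂h/∂x = (747.50 − 747.14) / (115 − 0) = +0.003130
∂h/∂y = (748.00 − 747.14) / (160 − 0) = +0.005375
Flow = −∇h = (-0.003130 east, -0.005375 north), which points southwest.

SW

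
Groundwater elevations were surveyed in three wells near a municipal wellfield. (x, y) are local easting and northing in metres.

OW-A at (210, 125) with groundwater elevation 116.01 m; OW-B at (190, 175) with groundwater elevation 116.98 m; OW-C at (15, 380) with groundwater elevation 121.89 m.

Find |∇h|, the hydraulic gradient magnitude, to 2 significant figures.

0.018

Differences from OW-A: to OW-B (Δx, Δy, Δh) = (-20, 50, +0.97); to OW-C = (-195, 255, +5.88).
Determinant of the coordinate differences = (-20)·255 − (-195)·50 = 4650.
∂h/∂x = [(+0.97)·255 − (+5.88)·50] / 4650 = -0.01003
∂h/∂y = [(-20)·(+5.88) − (-195)·(+0.97)] / 4650 = +0.01539
|∇h| = √(-0.01003² + 0.01539²) = 0.01837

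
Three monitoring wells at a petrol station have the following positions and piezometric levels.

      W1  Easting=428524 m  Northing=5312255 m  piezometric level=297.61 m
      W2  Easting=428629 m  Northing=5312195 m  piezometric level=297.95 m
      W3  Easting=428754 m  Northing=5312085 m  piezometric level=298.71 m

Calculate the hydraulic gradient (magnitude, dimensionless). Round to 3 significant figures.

0.00943

Taking W1 as reference: W2−W1 = (105, -60, +0.34); W3−W1 = (230, -170, +1.10).
Determinant of the coordinate differences = 105·(-170) − 230·(-60) = -4050.
∂h/∂x = [(+0.34)·(-170) − (+1.10)·(-60)] / -4050 = -0.002025
∂h/∂y = [105·(+1.10) − 230·(+0.34)] / -4050 = -0.009210
|∇h| = √(-0.002025² + -0.009210²) = 0.00943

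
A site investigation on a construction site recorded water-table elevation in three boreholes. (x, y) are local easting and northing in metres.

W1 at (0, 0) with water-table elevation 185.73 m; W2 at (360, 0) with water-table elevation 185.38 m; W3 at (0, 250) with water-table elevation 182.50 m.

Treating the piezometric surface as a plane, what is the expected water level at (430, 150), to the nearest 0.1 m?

183.4 m

∂h/∂x = (185.38 − 185.73) / (360 − 0) = -0.0009722
∂h/∂y = (182.50 − 185.73) / (250 − 0) = -0.01292
h(430, 150) = 185.73 + (-0.0009722)·(430) + (-0.01292)·(150) = 185.73 -0.418 -1.938 = 183.374 m.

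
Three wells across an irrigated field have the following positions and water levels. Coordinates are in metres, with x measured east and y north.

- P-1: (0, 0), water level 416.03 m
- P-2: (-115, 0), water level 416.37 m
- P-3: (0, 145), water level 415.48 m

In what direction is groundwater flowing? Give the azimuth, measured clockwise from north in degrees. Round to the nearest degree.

038°

∂h/∂x = (416.37 − 416.03) / (-115 − 0) = -0.002957
∂h/∂y = (415.48 − 416.03) / (145 − 0) = -0.003793
Flow direction (−∇h) has components (+0.002957 E, +0.003793 N).
Azimuth = atan2(E, N) = atan2(+0.002957, +0.003793) = 37.9° ≈ 038°.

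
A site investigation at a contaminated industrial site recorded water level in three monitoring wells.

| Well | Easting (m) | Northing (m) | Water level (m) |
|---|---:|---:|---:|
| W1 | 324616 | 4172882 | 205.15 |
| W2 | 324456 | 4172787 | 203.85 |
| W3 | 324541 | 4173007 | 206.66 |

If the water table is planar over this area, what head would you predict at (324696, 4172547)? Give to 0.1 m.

Taking W1 as reference: W2−W1 = (-160, -95, -1.30); W3−W1 = (-75, 125, +1.51).
Determinant of the coordinate differences = (-160)·125 − (-75)·(-95) = -27125.
∂h/∂x = [(-1.30)·125 − (+1.51)·(-95)] / -27125 = +0.0007023
∂h/∂y = [(-160)·(+1.51) − (-75)·(-1.30)] / -27125 = +0.01250
h(324696, 4172547) = 205.15 + (+0.0007023)·(80) + (+0.01250)·(-335) = 205.15 +0.056 -4.188 = 201.018 m.

201.0 m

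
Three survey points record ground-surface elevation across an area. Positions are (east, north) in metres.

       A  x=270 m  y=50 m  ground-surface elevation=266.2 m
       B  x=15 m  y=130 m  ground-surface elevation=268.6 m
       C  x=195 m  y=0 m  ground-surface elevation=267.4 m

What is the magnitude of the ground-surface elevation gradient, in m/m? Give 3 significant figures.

Taking A as reference: B−A = (-255, 80, +2.4); C−A = (-75, -50, +1.2).
Determinant of the coordinate differences = (-255)·(-50) − (-75)·80 = 18750.
∂z/∂x = [(+2.4)·(-50) − (+1.2)·80] / 18750 = -0.01152
∂z/∂y = [(-255)·(+1.2) − (-75)·(+2.4)] / 18750 = -0.006720
|∇f| = √(-0.01152² + -0.006720²) = 0.01334 m/m

0.0133 m/m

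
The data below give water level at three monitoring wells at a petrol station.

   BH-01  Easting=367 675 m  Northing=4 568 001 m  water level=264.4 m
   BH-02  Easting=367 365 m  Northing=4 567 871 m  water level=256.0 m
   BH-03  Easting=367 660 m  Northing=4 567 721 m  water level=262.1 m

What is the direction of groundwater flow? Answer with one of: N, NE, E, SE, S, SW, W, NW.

W

Differences from BH-01: to BH-02 (Δx, Δy, Δh) = (-310, -130, -8.4); to BH-03 = (-15, -280, -2.3).
Solve a·Δx + b·Δy = Δh: det = (-310)·(-280) − (-15)·(-130) = 84850.
∂h/∂x = [(-8.4)·(-280) − (-2.3)·(-130)] / 84850 = +0.02420
∂h/∂y = [(-310)·(-2.3) − (-15)·(-8.4)] / 84850 = +0.006918
Flow = −∇h = (-0.02420 east, -0.006918 north), which points west.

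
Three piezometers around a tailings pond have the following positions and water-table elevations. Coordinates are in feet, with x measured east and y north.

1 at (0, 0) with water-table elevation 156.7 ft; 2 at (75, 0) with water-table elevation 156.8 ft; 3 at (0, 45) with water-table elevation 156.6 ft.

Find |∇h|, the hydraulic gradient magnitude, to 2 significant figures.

∂h/∂x = (156.8 − 156.7) / (75 − 0) = +0.001333
∂h/∂y = (156.6 − 156.7) / (45 − 0) = -0.002222
|∇h| = √(0.001333² + -0.002222²) = 0.002591

0.0026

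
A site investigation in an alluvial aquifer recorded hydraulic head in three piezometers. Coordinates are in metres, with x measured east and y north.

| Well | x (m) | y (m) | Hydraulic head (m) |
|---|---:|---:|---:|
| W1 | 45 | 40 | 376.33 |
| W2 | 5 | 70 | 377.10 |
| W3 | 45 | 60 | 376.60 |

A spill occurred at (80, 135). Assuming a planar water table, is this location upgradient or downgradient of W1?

upgradient

Taking W1 as reference: W2−W1 = (-40, 30, +0.77); W3−W1 = (0, 20, +0.27).
Determinant of the coordinate differences = (-40)·20 − 0·30 = -800.
∂h/∂x = [(+0.77)·20 − (+0.27)·30] / -800 = -0.009125
∂h/∂y = [(-40)·(+0.27) − 0·(+0.77)] / -800 = +0.01350
Head at (80, 135) = 376.33 + (-0.009125)·(35) + (+0.01350)·(95) = 377.29 m.
That is higher than the 376.33 m at W1, so the point is upgradient.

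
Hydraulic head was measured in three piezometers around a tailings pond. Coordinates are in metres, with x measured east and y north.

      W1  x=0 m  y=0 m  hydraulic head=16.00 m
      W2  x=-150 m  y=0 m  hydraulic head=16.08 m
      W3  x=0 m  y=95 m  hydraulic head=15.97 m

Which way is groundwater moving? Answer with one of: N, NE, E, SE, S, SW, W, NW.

NE

∂h/∂x = (16.08 − 16.00) / (-150 − 0) = -0.0005333
∂h/∂y = (15.97 − 16.00) / (95 − 0) = -0.0003158
Flow = −∇h = (+0.0005333 east, +0.0003158 north), which points northeast.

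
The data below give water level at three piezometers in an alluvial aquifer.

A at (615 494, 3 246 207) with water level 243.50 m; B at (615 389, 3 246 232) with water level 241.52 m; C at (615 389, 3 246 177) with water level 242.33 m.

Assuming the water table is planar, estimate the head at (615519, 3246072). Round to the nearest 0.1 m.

245.9 m

Three-point gradient (reference A): Δ to B = (-105, 25, -1.98), Δ to C = (-105, -30, -1.17).
∂h/∂x = +0.01535, ∂h/∂y = -0.01473 (det = 5775).
h(615519, 3246072) = 243.50 + (+0.01535)·(25) + (-0.01473)·(-135) = 243.50 +0.384 +1.988 = 245.872 m.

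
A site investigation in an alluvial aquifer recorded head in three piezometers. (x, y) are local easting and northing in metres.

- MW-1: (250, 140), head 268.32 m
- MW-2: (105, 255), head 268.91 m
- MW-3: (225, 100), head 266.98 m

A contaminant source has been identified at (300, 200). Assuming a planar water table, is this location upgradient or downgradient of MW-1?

upgradient

Differences from MW-1: to MW-2 (Δx, Δy, Δh) = (-145, 115, +0.59); to MW-3 = (-25, -40, -1.34).
Solve a·Δx + b·Δy = Δh: det = (-145)·(-40) − (-25)·115 = 8675.
∂h/∂x = [(+0.59)·(-40) − (-1.34)·115] / 8675 = +0.01504
∂h/∂y = [(-145)·(-1.34) − (-25)·(+0.59)] / 8675 = +0.02410
Head at (300, 200) = 268.32 + (+0.01504)·(50) + (+0.02410)·(60) = 270.52 m.
That is higher than the 268.32 m at MW-1, so the point is upgradient.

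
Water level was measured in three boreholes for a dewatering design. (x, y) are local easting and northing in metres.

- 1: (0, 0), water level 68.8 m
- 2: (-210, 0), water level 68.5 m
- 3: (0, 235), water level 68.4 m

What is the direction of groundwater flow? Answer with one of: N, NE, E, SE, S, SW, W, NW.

NW

∂h/∂x = (68.5 − 68.8) / (-210 − 0) = +0.001429
∂h/∂y = (68.4 − 68.8) / (235 − 0) = -0.001702
Flow = −∇h = (-0.001429 east, +0.001702 north), which points northwest.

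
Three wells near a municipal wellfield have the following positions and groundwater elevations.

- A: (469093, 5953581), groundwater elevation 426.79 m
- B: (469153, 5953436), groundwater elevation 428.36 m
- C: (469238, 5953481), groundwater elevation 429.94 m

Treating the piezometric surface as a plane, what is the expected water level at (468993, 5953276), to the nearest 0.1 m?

425.6 m

Differences from A: to B (Δx, Δy, Δh) = (60, -145, +1.57); to C = (145, -100, +3.15).
Solve a·Δx + b·Δy = Δh: det = 60·(-100) − 145·(-145) = 15025.
∂h/∂x = [(+1.57)·(-100) − (+3.15)·(-145)] / 15025 = +0.01995
∂h/∂y = [60·(+3.15) − 145·(+1.57)] / 15025 = -0.002572
h(468993, 5953276) = 426.79 + (+0.01995)·(-100) + (-0.002572)·(-305) = 426.79 -1.995 +0.785 = 425.580 m.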